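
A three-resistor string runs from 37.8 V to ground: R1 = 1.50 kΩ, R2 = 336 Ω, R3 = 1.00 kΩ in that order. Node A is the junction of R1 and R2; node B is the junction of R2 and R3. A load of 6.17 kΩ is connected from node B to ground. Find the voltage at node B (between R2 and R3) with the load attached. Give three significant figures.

At node B, R3 is in parallel with the load: R3‖R_L = 860.5 Ω.
Below node A the resistance is R2 + (R3‖R_L) = 1197 Ω, so V_A = 37.8 × 1197/2697 = 16.77 V.
Then V_B = V_A × (R3‖R_L)/(R2 + R3‖R_L) = 16.77 × 860.5/1197 = 12.1 V.

V ≈ 12.1 V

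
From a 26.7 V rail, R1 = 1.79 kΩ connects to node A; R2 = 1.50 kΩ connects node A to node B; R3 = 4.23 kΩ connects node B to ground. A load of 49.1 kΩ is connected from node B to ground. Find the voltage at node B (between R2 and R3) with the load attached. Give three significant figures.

At node B, R3 is in parallel with the load: R3‖R_L = 3.894 kΩ.
Below node A the resistance is R2 + (R3‖R_L) = 5.394 kΩ, so V_A = 26.7 × 5.394/7.184 = 20.05 V.
Then V_B = V_A × (R3‖R_L)/(R2 + R3‖R_L) = 20.05 × 3.894/5.394 = 14.5 V.

V ≈ 14.5 V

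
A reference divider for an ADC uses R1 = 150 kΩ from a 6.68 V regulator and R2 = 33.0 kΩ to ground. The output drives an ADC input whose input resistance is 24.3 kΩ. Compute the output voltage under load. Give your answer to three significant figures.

The load sits in parallel with R2: R2‖R_L = (33.0 × 24.3) / (33.0 + 24.3) = 13.99 kΩ.
V_out = 6.68 × 13.99 / (150 + 13.99) = 6.68 × 13.99/164.0 = 0.570 V.
(Unloaded it would have been 1.20 V.)

V_out ≈ 0.570 V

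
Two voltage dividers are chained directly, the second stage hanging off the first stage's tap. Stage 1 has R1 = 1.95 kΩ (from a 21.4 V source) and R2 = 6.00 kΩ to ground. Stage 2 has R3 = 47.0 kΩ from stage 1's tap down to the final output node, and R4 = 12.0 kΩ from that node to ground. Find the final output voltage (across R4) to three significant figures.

Stage 2 presents R3+R4 = 59.00 kΩ as a load on stage 1's tap.
Stage 1's lower leg becomes R2‖(R3+R4) = 5.446 kΩ, so V_mid = 21.4 × 5.446/7.396 = 15.76 V.
Stage 2 is itself unloaded: V_out = V_mid × R4/(R3+R4) = 15.76 × 12.0/59.00 = 3.20 V.

V_out ≈ 3.20 V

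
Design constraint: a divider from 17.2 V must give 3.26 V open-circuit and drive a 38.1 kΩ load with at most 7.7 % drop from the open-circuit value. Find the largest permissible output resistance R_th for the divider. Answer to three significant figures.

R_th ≤ 3.18 kΩ

Loading drop = R_th/(R_th + R_L) ≤ 0.0770, so R_th ≤ R_L · ε/(1−ε) = 38.1 kΩ × 0.0770/0.9230 = 3.18 kΩ.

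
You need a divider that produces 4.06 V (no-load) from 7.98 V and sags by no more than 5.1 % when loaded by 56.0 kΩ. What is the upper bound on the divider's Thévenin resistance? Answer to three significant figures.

R_th ≤ 3.01 kΩ

Loading drop = R_th/(R_th + R_L) ≤ 0.0510, so R_th ≤ R_L · ε/(1−ε) = 56.0 kΩ × 0.0510/0.9490 = 3.01 kΩ.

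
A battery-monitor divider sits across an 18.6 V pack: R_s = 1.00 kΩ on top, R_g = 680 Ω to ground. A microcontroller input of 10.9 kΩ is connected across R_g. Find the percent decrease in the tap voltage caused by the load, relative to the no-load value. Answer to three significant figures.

The divider's output (Thévenin) resistance is R_s‖R_g = 404.8 Ω.
Fractional drop under load = R_th/(R_th + R_L) = 404.8 / (404.8 + 10900) = 0.03580.
So the output falls by 3.58 %.

3.58 %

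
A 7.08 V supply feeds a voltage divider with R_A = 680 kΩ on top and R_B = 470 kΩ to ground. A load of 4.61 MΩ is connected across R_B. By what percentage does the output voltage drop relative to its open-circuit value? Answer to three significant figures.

The divider's output (Thévenin) resistance is R_A‖R_B = 277.9 kΩ.
Fractional drop under load = R_th/(R_th + R_L) = 277.9 / (277.9 + 4610) = 0.05686.
So the output falls by 5.69 %.

5.69 %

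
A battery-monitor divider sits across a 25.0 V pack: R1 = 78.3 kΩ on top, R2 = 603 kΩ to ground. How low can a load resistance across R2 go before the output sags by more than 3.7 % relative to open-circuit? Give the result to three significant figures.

Output resistance R_th = R1‖R2 = (78.3 × 603)/681.3 = 69.30 kΩ.
The fractional drop is R_th/(R_th + R_L); requiring this ≤ 0.0370 gives R_L ≥ R_th(1/0.0370 − 1) = 69.30 × 26.03 = 1.80 MΩ.

R_L(min) ≈ 1.80 MΩ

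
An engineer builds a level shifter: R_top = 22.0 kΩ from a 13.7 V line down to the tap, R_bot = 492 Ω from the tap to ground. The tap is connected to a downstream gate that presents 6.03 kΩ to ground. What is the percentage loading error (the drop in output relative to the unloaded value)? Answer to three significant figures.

The divider's output (Thévenin) resistance is R_top‖R_bot = 481.2 Ω.
Fractional drop under load = R_th/(R_th + R_L) = 481.2 / (481.2 + 6030) = 0.07391.
So the output falls by 7.39 %.

7.39 %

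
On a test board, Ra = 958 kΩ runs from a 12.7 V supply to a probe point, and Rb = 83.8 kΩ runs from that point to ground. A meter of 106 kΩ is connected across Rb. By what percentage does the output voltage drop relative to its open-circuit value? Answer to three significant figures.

42.1 %

Unloaded V = 12.7 × 83.8/1042 = 1.022 V.
Loaded: Rb‖R_L = 46.80 kΩ, giving V = 12.7 × 46.80/1005 = 0.5915 V.
Drop = (1.022 − 0.5915) / 1.022 = 42.1 %.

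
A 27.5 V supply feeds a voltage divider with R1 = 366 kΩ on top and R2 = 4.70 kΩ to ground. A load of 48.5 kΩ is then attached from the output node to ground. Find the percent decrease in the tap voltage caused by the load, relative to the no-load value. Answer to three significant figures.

8.73 %

The divider's output (Thévenin) resistance is R1‖R2 = 4.640 kΩ.
Fractional drop under load = R_th/(R_th + R_L) = 4.640 / (4.640 + 48.5) = 0.08732.
So the output falls by 8.73 %.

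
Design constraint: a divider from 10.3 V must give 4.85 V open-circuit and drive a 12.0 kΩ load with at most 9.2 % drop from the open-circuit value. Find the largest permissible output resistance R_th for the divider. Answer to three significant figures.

R_th ≤ 1.22 kΩ

Loading drop = R_th/(R_th + R_L) ≤ 0.0920, so R_th ≤ R_L · ε/(1−ε) = 12.0 kΩ × 0.0920/0.9080 = 1.22 kΩ.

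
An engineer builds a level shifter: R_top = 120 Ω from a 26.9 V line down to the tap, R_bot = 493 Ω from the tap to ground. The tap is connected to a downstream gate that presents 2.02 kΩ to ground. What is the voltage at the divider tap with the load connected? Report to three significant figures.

The load sits in parallel with R_bot: R_bot‖R_L = (493 × 2020) / (493 + 2020) = 396.3 Ω.
V_out = 26.9 × 396.3 / (120 + 396.3) = 26.9 × 396.3/516.3 = 20.6 V.

V_out ≈ 20.6 V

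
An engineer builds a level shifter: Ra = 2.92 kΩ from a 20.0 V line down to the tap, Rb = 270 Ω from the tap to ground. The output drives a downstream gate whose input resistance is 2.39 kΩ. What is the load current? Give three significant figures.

Rb‖R_L = 242.6 Ω; V_out = 20.0 × 242.6/3163 = 1.534 V.
I_L = V_out / R_L = 1.534 / 2.39 kΩ = 0.642 mA.

I_L ≈ 0.642 mA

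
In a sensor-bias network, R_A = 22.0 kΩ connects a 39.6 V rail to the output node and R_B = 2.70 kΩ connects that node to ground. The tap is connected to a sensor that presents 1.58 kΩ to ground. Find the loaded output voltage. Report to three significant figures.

V_out ≈ 1.72 V

The load sits in parallel with R_B: R_B‖R_L = (2.70 × 1.58) / (2.70 + 1.58) = 0.9967 kΩ.
V_out = 39.6 × 0.9967 / (22.0 + 0.9967) = 39.6 × 0.9967/23.00 = 1.72 V.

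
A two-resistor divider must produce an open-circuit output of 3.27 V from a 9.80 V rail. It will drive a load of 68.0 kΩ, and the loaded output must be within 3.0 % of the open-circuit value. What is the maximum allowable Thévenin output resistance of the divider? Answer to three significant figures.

R_th ≤ 2.10 kΩ

Loading drop = R_th/(R_th + R_L) ≤ 0.0300, so R_th ≤ R_L · ε/(1−ε) = 68.0 kΩ × 0.0300/0.9700 = 2.10 kΩ.
(Any R1, R2 with R2/(R1+R2) = 0.334 and R1‖R2 ≤ 2.10 kΩ will meet the spec.)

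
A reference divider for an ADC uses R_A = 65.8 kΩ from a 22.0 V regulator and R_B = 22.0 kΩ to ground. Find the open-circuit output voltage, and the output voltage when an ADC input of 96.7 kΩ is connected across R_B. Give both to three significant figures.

Unloaded: 5.51 V; loaded: 4.71 V

Open-circuit: V = 22.0 × 22.0/(65.8 + 22.0) = 5.51 V.
With the load, R_B becomes R_B‖R_L = 17.92 kΩ, so V = 22.0 × 17.92/83.72 = 4.71 V.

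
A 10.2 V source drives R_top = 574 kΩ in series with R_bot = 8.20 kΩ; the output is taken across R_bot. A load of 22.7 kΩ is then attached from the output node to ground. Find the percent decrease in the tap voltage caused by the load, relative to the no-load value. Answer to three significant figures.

26.3 %

Unloaded V = 10.2 × 8.20/582.2 = 0.1437 V.
Loaded: R_bot‖R_L = 6.024 kΩ, giving V = 10.2 × 6.024/580.0 = 0.1059 V.
Drop = (0.1437 − 0.1059) / 0.1437 = 26.3 %.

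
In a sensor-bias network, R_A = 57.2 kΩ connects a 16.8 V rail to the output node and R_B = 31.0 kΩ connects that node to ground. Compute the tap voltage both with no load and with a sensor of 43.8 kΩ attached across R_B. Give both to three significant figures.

Unloaded: 5.90 V; loaded: 4.05 V

Open-circuit: V = 16.8 × 31.0/(57.2 + 31.0) = 5.90 V.
With the load, R_B becomes R_B‖R_L = 18.15 kΩ, so V = 16.8 × 18.15/75.35 = 4.05 V.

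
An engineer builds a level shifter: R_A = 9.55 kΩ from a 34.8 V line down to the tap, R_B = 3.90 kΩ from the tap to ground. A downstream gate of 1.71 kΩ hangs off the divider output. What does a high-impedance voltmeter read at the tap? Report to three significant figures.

The load sits in parallel with R_B: R_B‖R_L = (3.90 × 1.71) / (3.90 + 1.71) = 1.189 kΩ.
V_out = 34.8 × 1.189 / (9.55 + 1.189) = 34.8 × 1.189/10.74 = 3.85 V.

V_out ≈ 3.85 V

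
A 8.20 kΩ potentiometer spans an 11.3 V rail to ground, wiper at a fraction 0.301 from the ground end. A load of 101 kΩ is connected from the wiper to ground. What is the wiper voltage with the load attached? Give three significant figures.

The wiper splits the pot into (1−α)R = 5.732 kΩ above and αR = 2.468 kΩ below.
Lower section ‖ load = 2.409 kΩ.
V_wiper = 11.3 × 2.409/(5.732 + 2.409) = 3.34 V.

V ≈ 3.34 V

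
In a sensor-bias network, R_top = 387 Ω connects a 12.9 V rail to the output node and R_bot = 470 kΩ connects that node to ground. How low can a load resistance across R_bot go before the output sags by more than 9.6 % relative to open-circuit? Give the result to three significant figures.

R_L(min) ≈ 3.64 kΩ

Output resistance R_th = R_top‖R_bot = (387 × 470000)/470400 = 386.7 Ω.
The fractional drop is R_th/(R_th + R_L); requiring this ≤ 0.0960 gives R_L ≥ R_th(1/0.0960 − 1) = 386.7 × 9.417 = 3.64 kΩ.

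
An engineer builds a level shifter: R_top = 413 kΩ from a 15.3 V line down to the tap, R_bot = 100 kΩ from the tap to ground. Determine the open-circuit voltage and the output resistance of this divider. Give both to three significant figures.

V_th is the open-circuit tap voltage: 15.3 × 100/(413 + 100) = 2.98 V.
With the supply zeroed, R_top and R_bot appear in parallel from the tap: R_th = R_top‖R_bot = (413 × 100)/513.0 = 80.5 kΩ.

V_th = 2.98 V, R_th = 80.5 kΩ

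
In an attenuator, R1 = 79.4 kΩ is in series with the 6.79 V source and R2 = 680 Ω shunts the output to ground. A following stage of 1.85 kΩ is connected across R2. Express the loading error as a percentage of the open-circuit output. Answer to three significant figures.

26.7 %

The divider's output (Thévenin) resistance is R1‖R2 = 674.2 Ω.
Fractional drop under load = R_th/(R_th + R_L) = 674.2 / (674.2 + 1850) = 0.2671.
So the output falls by 26.7 %.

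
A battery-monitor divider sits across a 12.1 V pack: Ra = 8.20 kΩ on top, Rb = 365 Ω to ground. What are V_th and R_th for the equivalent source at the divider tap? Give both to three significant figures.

V_th is the open-circuit tap voltage: 12.1 × 365/(8200 + 365) = 0.516 V.
With the supply zeroed, Ra and Rb appear in parallel from the tap: R_th = Ra‖Rb = (8200 × 365)/8565 = 349 Ω.

V_th = 0.516 V, R_th = 349 Ω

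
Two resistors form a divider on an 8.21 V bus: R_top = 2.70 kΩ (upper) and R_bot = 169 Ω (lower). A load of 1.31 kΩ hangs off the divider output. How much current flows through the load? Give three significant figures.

I_L ≈ 0.329 mA

R_bot‖R_L = 149.7 Ω; V_out = 8.21 × 149.7/2850 = 0.4313 V.
I_L = V_out / R_L = 0.4313 / 1.31 kΩ = 0.329 mA.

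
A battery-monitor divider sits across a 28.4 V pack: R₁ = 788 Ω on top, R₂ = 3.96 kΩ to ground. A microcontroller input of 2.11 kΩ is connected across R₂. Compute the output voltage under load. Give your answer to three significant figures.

V_out ≈ 18.1 V

The load sits in parallel with R₂: R₂‖R_L = (3960 × 2110) / (3960 + 2110) = 1377 Ω.
V_out = 28.4 × 1377 / (788 + 1377) = 28.4 × 1377/2165 = 18.1 V.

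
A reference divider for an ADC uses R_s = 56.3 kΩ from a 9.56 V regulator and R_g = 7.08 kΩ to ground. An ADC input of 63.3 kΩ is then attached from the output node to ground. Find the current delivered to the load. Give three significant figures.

I_L ≈ 0.0153 mA

R_g‖R_L = 6.368 kΩ; V_out = 9.56 × 6.368/62.67 = 0.9714 V.
I_L = V_out / R_L = 0.9714 / 63.3 kΩ = 0.0153 mA.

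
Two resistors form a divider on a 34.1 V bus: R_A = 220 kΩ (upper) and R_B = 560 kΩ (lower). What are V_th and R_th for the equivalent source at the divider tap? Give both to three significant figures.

V_th is the open-circuit tap voltage: 34.1 × 560/(220 + 560) = 24.5 V.
With the supply zeroed, R_A and R_B appear in parallel from the tap: R_th = R_A‖R_B = (220 × 560)/780.0 = 158 kΩ.

V_th = 24.5 V, R_th = 158 kΩ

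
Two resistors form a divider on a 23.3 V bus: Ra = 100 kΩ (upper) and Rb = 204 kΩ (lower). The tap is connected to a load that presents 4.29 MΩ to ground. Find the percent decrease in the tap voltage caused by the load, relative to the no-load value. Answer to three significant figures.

1.54 %

The divider's output (Thévenin) resistance is Ra‖Rb = 67.11 kΩ.
Fractional drop under load = R_th/(R_th + R_L) = 67.11 / (67.11 + 4290) = 0.01540.
So the output falls by 1.54 %.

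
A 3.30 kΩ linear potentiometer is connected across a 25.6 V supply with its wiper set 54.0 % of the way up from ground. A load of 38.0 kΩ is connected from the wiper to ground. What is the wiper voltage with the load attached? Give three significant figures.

V ≈ 13.5 V

The wiper splits the pot into (1−α)R = 1.518 kΩ above and αR = 1.782 kΩ below.
Lower section ‖ load = 1.702 kΩ.
V_wiper = 25.6 × 1.702/(1.518 + 1.702) = 13.5 V.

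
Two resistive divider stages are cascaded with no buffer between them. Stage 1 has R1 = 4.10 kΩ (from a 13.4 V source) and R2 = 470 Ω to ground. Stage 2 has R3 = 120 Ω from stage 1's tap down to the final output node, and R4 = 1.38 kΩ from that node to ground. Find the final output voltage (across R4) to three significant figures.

V_out ≈ 0.990 V

Stage 2 presents R3+R4 = 1500 Ω as a load on stage 1's tap.
Stage 1's lower leg becomes R2‖(R3+R4) = 357.9 Ω, so V_mid = 13.4 × 357.9/4458 = 1.076 V.
Stage 2 is itself unloaded: V_out = V_mid × R4/(R3+R4) = 1.076 × 1380/1500 = 0.990 V.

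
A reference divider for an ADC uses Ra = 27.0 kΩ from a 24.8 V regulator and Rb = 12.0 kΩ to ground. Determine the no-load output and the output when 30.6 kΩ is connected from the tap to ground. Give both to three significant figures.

Unloaded: 7.63 V; loaded: 6.00 V

Open-circuit: V = 24.8 × 12.0/(27.0 + 12.0) = 7.63 V.
With the load, Rb becomes Rb‖R_L = 8.620 kΩ, so V = 24.8 × 8.620/35.62 = 6.00 V.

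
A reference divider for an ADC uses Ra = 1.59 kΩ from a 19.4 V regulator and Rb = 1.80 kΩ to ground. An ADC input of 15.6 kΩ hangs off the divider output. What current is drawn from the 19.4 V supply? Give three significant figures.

I ≈ 6.06 mA

Rb‖R_L = 1.614 kΩ, so the source sees Ra + Rb‖R_L = 3.204 kΩ.
I = 19.4 V / 3.204 kΩ = 6.06 mA.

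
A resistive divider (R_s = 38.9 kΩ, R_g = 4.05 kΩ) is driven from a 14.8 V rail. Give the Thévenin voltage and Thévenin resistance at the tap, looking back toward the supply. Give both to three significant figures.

V_th is the open-circuit tap voltage: 14.8 × 4.05/(38.9 + 4.05) = 1.40 V.
With the supply zeroed, R_s and R_g appear in parallel from the tap: R_th = R_s‖R_g = (38.9 × 4.05)/42.95 = 3.67 kΩ.

V_th = 1.40 V, R_th = 3.67 kΩ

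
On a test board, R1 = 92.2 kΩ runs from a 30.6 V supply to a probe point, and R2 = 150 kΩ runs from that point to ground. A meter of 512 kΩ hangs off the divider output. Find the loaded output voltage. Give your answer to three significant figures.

The load sits in parallel with R2: R2‖R_L = (150 × 512) / (150 + 512) = 116.0 kΩ.
V_out = 30.6 × 116.0 / (92.2 + 116.0) = 30.6 × 116.0/208.2 = 17.0 V.
(Unloaded it would have been 19.0 V.)

V_out ≈ 17.0 V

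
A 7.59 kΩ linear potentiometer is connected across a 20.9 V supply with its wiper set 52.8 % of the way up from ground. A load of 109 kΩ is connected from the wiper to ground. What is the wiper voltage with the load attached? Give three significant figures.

V ≈ 10.8 V

The wiper splits the pot into (1−α)R = 3.582 kΩ above and αR = 4.008 kΩ below.
Lower section ‖ load = 3.865 kΩ.
V_wiper = 20.9 × 3.865/(3.582 + 3.865) = 10.8 V.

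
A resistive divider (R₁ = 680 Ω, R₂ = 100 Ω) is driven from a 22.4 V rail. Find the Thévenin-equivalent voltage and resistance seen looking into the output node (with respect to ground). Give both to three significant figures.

V_th is the open-circuit tap voltage: 22.4 × 100/(680 + 100) = 2.87 V.
With the supply zeroed, R₁ and R₂ appear in parallel from the tap: R_th = R₁‖R₂ = (680 × 100)/780.0 = 87.2 Ω.

V_th = 2.87 V, R_th = 87.2 Ω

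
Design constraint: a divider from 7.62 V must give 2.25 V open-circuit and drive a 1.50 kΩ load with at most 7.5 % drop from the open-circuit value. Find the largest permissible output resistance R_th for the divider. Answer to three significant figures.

Loading drop = R_th/(R_th + R_L) ≤ 0.0750, so R_th ≤ R_L · ε/(1−ε) = 1.50 kΩ × 0.0750/0.9250 = 122 Ω.

R_th ≤ 122 Ω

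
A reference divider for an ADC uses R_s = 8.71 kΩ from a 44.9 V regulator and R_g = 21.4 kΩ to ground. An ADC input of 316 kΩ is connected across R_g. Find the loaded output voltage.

The load sits in parallel with R_g: R_g‖R_L = (21.4 × 316) / (21.4 + 316) = 20.04 kΩ.
V_out = 44.9 × 20.04 / (8.71 + 20.04) = 44.9 × 20.04/28.75 = 31.3 V.
(Unloaded it would have been 31.9 V.)

V_out ≈ 31.3 V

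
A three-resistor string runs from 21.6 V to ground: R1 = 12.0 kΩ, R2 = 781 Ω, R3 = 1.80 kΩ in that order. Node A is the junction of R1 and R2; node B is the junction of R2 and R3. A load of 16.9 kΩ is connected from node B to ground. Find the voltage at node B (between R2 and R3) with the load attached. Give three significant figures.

At node B, R3 is in parallel with the load: R3‖R_L = 1627 Ω.
Below node A the resistance is R2 + (R3‖R_L) = 2408 Ω, so V_A = 21.6 × 2408/14410 = 3.610 V.
Then V_B = V_A × (R3‖R_L)/(R2 + R3‖R_L) = 3.610 × 1627/2408 = 2.44 V.

V ≈ 2.44 V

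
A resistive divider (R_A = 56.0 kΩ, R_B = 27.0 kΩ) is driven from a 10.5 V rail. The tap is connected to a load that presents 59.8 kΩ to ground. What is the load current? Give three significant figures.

I_L ≈ 0.0438 mA

R_B‖R_L = 18.60 kΩ; V_out = 10.5 × 18.60/74.60 = 2.618 V.
I_L = V_out / R_L = 2.618 / 59.8 kΩ = 0.0438 mA.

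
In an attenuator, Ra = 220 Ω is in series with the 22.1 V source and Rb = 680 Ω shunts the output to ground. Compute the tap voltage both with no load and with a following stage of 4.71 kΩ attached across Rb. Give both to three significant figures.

Unloaded: 16.7 V; loaded: 16.1 V

Open-circuit: V = 22.1 × 680/(220 + 680) = 16.7 V.
With the load, Rb becomes Rb‖R_L = 594.2 Ω, so V = 22.1 × 594.2/814.2 = 16.1 V.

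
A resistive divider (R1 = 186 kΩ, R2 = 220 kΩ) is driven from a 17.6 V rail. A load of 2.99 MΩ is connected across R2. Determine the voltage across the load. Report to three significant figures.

V_out ≈ 9.23 V

The load sits in parallel with R2: R2‖R_L = (220 × 2990) / (220 + 2990) = 204.9 kΩ.
V_out = 17.6 × 204.9 / (186 + 204.9) = 17.6 × 204.9/390.9 = 9.23 V.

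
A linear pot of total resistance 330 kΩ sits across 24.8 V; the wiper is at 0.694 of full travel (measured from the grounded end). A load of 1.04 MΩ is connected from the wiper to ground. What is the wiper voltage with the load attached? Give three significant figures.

The wiper splits the pot into (1−α)R = 101.0 kΩ above and αR = 229.0 kΩ below.
Lower section ‖ load = 187.7 kΩ.
V_wiper = 24.8 × 187.7/(101.0 + 187.7) = 16.1 V.

V ≈ 16.1 V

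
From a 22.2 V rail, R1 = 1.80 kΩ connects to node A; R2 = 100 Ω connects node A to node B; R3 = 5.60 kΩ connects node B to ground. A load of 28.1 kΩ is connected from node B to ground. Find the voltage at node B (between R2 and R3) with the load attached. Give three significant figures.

V ≈ 15.8 V

At node B, R3 is in parallel with the load: R3‖R_L = 4669 Ω.
Below node A the resistance is R2 + (R3‖R_L) = 4769 Ω, so V_A = 22.2 × 4769/6569 = 16.12 V.
Then V_B = V_A × (R3‖R_L)/(R2 + R3‖R_L) = 16.12 × 4669/4769 = 15.8 V.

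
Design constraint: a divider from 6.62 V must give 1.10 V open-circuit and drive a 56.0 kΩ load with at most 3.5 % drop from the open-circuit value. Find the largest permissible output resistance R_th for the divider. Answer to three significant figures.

Loading drop = R_th/(R_th + R_L) ≤ 0.0350, so R_th ≤ R_L · ε/(1−ε) = 56.0 kΩ × 0.0350/0.9650 = 2.03 kΩ.

R_th ≤ 2.03 kΩ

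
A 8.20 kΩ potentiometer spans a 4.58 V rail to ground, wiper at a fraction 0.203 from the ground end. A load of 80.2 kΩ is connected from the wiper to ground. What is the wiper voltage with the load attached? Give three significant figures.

The wiper splits the pot into (1−α)R = 6.535 kΩ above and αR = 1.665 kΩ below.
Lower section ‖ load = 1.631 kΩ.
V_wiper = 4.58 × 1.631/(6.535 + 1.631) = 0.915 V.

V ≈ 0.915 V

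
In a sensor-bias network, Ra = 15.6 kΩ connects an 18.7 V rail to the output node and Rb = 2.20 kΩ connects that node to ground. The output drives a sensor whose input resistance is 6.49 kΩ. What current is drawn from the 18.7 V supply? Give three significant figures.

I ≈ 1.08 mA

Rb‖R_L = 1.643 kΩ, so the source sees Ra + Rb‖R_L = 17.24 kΩ.
I = 18.7 V / 17.24 kΩ = 1.08 mA.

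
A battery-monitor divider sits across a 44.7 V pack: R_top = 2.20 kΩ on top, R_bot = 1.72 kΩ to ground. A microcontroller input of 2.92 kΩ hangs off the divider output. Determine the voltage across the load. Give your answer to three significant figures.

The load sits in parallel with R_bot: R_bot‖R_L = (1.72 × 2.92) / (1.72 + 2.92) = 1.082 kΩ.
V_out = 44.7 × 1.082 / (2.20 + 1.082) = 44.7 × 1.082/3.282 = 14.7 V.

V_out ≈ 14.7 V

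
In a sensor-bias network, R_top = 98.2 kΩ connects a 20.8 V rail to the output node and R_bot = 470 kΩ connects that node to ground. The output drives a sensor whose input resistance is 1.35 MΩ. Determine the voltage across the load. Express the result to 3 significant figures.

The load sits in parallel with R_bot: R_bot‖R_L = (470 × 1350) / (470 + 1350) = 348.6 kΩ.
V_out = 20.8 × 348.6 / (98.2 + 348.6) = 20.8 × 348.6/446.8 = 16.2 V.
(Unloaded it would have been 17.2 V.)

V_out ≈ 16.2 V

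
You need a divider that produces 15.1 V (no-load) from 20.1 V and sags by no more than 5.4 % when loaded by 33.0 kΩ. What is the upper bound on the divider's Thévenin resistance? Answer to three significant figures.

Loading drop = R_th/(R_th + R_L) ≤ 0.0540, so R_th ≤ R_L · ε/(1−ε) = 33.0 kΩ × 0.0540/0.9460 = 1.88 kΩ.

R_th ≤ 1.88 kΩ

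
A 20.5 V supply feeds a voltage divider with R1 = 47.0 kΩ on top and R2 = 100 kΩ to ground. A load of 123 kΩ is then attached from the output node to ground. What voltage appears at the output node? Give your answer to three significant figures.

The load sits in parallel with R2: R2‖R_L = (100 × 123) / (100 + 123) = 55.16 kΩ.
V_out = 20.5 × 55.16 / (47.0 + 55.16) = 20.5 × 55.16/102.2 = 11.1 V.

V_out ≈ 11.1 V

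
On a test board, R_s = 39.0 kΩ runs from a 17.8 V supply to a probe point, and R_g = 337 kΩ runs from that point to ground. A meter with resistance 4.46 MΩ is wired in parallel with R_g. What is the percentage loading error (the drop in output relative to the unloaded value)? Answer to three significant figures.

The divider's output (Thévenin) resistance is R_s‖R_g = 34.95 kΩ.
Fractional drop under load = R_th/(R_th + R_L) = 34.95 / (34.95 + 4460) = 0.007776.
So the output falls by 0.778 %.

0.778 %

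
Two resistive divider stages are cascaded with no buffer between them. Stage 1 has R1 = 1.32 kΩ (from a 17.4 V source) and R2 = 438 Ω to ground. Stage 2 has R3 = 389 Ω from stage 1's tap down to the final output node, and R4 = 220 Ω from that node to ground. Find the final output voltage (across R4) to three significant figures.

V_out ≈ 1.02 V

Stage 2 presents R3+R4 = 609.0 Ω as a load on stage 1's tap.
Stage 1's lower leg becomes R2‖(R3+R4) = 254.8 Ω, so V_mid = 17.4 × 254.8/1575 = 2.815 V.
Stage 2 is itself unloaded: V_out = V_mid × R4/(R3+R4) = 2.815 × 220/609.0 = 1.02 V.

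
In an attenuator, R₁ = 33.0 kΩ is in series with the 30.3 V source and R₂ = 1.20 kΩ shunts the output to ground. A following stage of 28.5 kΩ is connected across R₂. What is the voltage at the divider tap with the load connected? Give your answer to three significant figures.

The load sits in parallel with R₂: R₂‖R_L = (1.20 × 28.5) / (1.20 + 28.5) = 1.152 kΩ.
V_out = 30.3 × 1.152 / (33.0 + 1.152) = 30.3 × 1.152/34.15 = 1.02 V.

V_out ≈ 1.02 V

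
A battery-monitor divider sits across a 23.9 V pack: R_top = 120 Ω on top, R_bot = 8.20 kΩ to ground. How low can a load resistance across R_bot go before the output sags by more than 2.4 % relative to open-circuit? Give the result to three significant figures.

Output resistance R_th = R_top‖R_bot = (120 × 8200)/8320 = 118.3 Ω.
The fractional drop is R_th/(R_th + R_L); requiring this ≤ 0.0240 gives R_L ≥ R_th(1/0.0240 − 1) = 118.3 × 40.67 = 4.81 kΩ.

R_L(min) ≈ 4.81 kΩ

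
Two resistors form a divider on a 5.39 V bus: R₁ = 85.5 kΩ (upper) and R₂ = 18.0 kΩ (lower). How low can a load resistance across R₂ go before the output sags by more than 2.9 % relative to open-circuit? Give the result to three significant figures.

R_L(min) ≈ 498 kΩ

Output resistance R_th = R₁‖R₂ = (85.5 × 18.0)/103.5 = 14.87 kΩ.
The fractional drop is R_th/(R_th + R_L); requiring this ≤ 0.0290 gives R_L ≥ R_th(1/0.0290 − 1) = 14.87 × 33.48 = 498 kΩ.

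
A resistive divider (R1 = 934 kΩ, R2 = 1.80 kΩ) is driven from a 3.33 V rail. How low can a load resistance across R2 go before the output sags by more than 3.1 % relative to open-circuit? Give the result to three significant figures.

R_L(min) ≈ 56.2 kΩ

Output resistance R_th = R1‖R2 = (934 × 1.80)/935.8 = 1.797 kΩ.
The fractional drop is R_th/(R_th + R_L); requiring this ≤ 0.0310 gives R_L ≥ R_th(1/0.0310 − 1) = 1.797 × 31.26 = 56.2 kΩ.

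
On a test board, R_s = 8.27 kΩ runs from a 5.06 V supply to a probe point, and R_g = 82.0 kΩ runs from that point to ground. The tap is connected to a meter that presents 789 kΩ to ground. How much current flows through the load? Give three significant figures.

R_g‖R_L = 74.28 kΩ; V_out = 5.06 × 74.28/82.55 = 4.553 V.
I_L = V_out / R_L = 4.553 / 789 kΩ = 5.77 µA.

I_L ≈ 5.77 µA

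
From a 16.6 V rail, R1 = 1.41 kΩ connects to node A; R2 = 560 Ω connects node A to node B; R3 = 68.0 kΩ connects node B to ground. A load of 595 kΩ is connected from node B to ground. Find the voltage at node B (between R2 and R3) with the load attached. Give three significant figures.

At node B, R3 is in parallel with the load: R3‖R_L = 61030 Ω.
Below node A the resistance is R2 + (R3‖R_L) = 61590 Ω, so V_A = 16.6 × 61590/63000 = 16.23 V.
Then V_B = V_A × (R3‖R_L)/(R2 + R3‖R_L) = 16.23 × 61030/61590 = 16.1 V.

V ≈ 16.1 V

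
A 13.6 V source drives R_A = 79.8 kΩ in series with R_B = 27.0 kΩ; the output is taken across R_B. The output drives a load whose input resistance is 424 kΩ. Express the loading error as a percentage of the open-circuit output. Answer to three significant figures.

4.54 %

The divider's output (Thévenin) resistance is R_A‖R_B = 20.17 kΩ.
Fractional drop under load = R_th/(R_th + R_L) = 20.17 / (20.17 + 424) = 0.04542.
So the output falls by 4.54 %.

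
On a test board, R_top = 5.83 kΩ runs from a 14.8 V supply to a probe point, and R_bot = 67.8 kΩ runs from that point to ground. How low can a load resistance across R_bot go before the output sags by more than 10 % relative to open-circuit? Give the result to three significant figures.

R_L(min) ≈ 48.3 kΩ

Output resistance R_th = R_top‖R_bot = (5.83 × 67.8)/73.63 = 5.368 kΩ.
The fractional drop is R_th/(R_th + R_L); requiring this ≤ 0.100 gives R_L ≥ R_th(1/0.100 − 1) = 5.368 × 9.000 = 48.3 kΩ.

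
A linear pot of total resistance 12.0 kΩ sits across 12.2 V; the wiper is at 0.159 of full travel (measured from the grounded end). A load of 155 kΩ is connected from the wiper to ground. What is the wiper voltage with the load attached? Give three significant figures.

V ≈ 1.92 V

The wiper splits the pot into (1−α)R = 10.09 kΩ above and αR = 1.908 kΩ below.
Lower section ‖ load = 1.885 kΩ.
V_wiper = 12.2 × 1.885/(10.09 + 1.885) = 1.92 V.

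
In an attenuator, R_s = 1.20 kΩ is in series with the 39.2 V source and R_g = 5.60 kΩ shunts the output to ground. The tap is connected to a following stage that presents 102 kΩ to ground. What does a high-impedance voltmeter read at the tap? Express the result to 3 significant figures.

The load sits in parallel with R_g: R_g‖R_L = (5.60 × 102) / (5.60 + 102) = 5.309 kΩ.
V_out = 39.2 × 5.309 / (1.20 + 5.309) = 39.2 × 5.309/6.509 = 32.0 V.

V_out ≈ 32.0 V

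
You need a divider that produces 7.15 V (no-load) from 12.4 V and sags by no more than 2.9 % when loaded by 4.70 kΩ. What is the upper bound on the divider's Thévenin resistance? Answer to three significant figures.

Loading drop = R_th/(R_th + R_L) ≤ 0.0290, so R_th ≤ R_L · ε/(1−ε) = 4.70 kΩ × 0.0290/0.9710 = 140 Ω.

R_th ≤ 140 Ω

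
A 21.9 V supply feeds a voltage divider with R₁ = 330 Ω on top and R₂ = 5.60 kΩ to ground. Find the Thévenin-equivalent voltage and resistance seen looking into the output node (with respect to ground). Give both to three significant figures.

V_th is the open-circuit tap voltage: 21.9 × 5600/(330 + 5600) = 20.7 V.
With the supply zeroed, R₁ and R₂ appear in parallel from the tap: R_th = R₁‖R₂ = (330 × 5600)/5930 = 312 Ω.

V_th = 20.7 V, R_th = 312 Ω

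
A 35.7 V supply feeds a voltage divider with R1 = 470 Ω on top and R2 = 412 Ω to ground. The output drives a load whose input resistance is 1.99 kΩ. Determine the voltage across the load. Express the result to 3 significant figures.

V_out ≈ 15.0 V

The load sits in parallel with R2: R2‖R_L = (412 × 1990) / (412 + 1990) = 341.3 Ω.
V_out = 35.7 × 341.3 / (470 + 341.3) = 35.7 × 341.3/811.3 = 15.0 V.
(Unloaded it would have been 16.7 V.)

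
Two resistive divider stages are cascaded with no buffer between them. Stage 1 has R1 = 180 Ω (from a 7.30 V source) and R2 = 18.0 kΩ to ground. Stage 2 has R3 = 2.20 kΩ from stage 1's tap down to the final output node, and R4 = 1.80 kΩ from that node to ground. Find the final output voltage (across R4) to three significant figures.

V_out ≈ 3.11 V

Stage 2 presents R3+R4 = 4000 Ω as a load on stage 1's tap.
Stage 1's lower leg becomes R2‖(R3+R4) = 3273 Ω, so V_mid = 7.30 × 3273/3453 = 6.919 V.
Stage 2 is itself unloaded: V_out = V_mid × R4/(R3+R4) = 6.919 × 1800/4000 = 3.11 V.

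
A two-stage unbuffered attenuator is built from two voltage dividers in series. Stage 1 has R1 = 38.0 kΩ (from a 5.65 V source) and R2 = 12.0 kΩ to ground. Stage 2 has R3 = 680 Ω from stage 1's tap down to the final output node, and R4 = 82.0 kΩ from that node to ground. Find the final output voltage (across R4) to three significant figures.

V_out ≈ 1.21 V

Stage 2 presents R3+R4 = 82680 Ω as a load on stage 1's tap.
Stage 1's lower leg becomes R2‖(R3+R4) = 10480 Ω, so V_mid = 5.65 × 10480/48480 = 1.221 V.
Stage 2 is itself unloaded: V_out = V_mid × R4/(R3+R4) = 1.221 × 82000/82680 = 1.21 V.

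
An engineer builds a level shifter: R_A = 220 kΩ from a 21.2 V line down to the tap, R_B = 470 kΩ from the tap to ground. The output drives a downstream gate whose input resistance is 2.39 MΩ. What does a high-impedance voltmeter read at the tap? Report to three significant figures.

The load sits in parallel with R_B: R_B‖R_L = (470 × 2390) / (470 + 2390) = 392.8 kΩ.
V_out = 21.2 × 392.8 / (220 + 392.8) = 21.2 × 392.8/612.8 = 13.6 V.

V_out ≈ 13.6 V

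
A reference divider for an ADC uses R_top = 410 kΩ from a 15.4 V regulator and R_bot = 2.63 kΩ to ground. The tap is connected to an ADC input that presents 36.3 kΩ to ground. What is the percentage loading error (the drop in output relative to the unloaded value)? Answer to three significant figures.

The divider's output (Thévenin) resistance is R_top‖R_bot = 2.613 kΩ.
Fractional drop under load = R_th/(R_th + R_L) = 2.613 / (2.613 + 36.3) = 0.06716.
So the output falls by 6.72 %.

6.72 %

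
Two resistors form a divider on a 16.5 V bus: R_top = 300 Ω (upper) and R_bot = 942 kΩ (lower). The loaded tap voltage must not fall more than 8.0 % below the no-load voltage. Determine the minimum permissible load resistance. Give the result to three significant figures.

Output resistance R_th = R_top‖R_bot = (300 × 942000)/942300 = 299.9 Ω.
The fractional drop is R_th/(R_th + R_L); requiring this ≤ 0.0800 gives R_L ≥ R_th(1/0.0800 − 1) = 299.9 × 11.50 = 3.45 kΩ.

R_L(min) ≈ 3.45 kΩ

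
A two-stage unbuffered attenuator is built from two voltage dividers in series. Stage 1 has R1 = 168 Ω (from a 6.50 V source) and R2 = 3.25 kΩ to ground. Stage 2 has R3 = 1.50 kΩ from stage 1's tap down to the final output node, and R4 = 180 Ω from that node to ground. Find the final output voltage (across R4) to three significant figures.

Stage 2 presents R3+R4 = 1680 Ω as a load on stage 1's tap.
Stage 1's lower leg becomes R2‖(R3+R4) = 1108 Ω, so V_mid = 6.50 × 1108/1276 = 5.644 V.
Stage 2 is itself unloaded: V_out = V_mid × R4/(R3+R4) = 5.644 × 180/1680 = 0.605 V.

V_out ≈ 0.605 V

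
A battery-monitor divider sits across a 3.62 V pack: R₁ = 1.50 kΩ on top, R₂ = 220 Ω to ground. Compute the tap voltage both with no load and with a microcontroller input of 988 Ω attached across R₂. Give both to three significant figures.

Open-circuit: V = 3.62 × 220/(1500 + 220) = 0.463 V.
With the load, R₂ becomes R₂‖R_L = 179.9 Ω, so V = 3.62 × 179.9/1680 = 0.388 V.

Unloaded: 0.463 V; loaded: 0.388 V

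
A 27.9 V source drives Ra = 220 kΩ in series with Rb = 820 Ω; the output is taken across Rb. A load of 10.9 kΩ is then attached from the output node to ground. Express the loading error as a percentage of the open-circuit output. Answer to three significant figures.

The divider's output (Thévenin) resistance is Ra‖Rb = 817.0 Ω.
Fractional drop under load = R_th/(R_th + R_L) = 817.0 / (817.0 + 10900) = 0.06972.
So the output falls by 6.97 %.

6.97 %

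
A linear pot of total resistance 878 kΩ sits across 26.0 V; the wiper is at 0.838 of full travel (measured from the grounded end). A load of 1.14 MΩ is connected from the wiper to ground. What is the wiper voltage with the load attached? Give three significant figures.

V ≈ 19.7 V

The wiper splits the pot into (1−α)R = 142.2 kΩ above and αR = 735.8 kΩ below.
Lower section ‖ load = 447.2 kΩ.
V_wiper = 26.0 × 447.2/(142.2 + 447.2) = 19.7 V.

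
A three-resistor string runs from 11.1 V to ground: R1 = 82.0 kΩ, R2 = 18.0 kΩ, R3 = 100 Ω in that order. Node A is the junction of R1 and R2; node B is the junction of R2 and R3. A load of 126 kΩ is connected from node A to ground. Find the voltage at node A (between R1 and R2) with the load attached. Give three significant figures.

Below node A the series string R2+R3 = 18100 Ω sits in parallel with the 126000 Ω load: 15830 Ω.
V_A = 11.1 × 15830/(82000 + 15830) = 1.80 V.

V ≈ 1.80 V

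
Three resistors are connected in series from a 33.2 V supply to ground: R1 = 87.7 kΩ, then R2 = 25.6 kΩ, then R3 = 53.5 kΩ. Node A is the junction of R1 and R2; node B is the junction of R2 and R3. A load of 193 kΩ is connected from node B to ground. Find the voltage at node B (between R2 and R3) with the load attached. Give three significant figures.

At node B, R3 is in parallel with the load: R3‖R_L = 41.89 kΩ.
Below node A the resistance is R2 + (R3‖R_L) = 67.49 kΩ, so V_A = 33.2 × 67.49/155.2 = 14.44 V.
Then V_B = V_A × (R3‖R_L)/(R2 + R3‖R_L) = 14.44 × 41.89/67.49 = 8.96 V.

V ≈ 8.96 V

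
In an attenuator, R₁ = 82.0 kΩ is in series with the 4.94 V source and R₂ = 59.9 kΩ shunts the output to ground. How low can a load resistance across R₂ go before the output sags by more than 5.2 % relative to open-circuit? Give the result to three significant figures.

Output resistance R_th = R₁‖R₂ = (82.0 × 59.9)/141.9 = 34.61 kΩ.
The fractional drop is R_th/(R_th + R_L); requiring this ≤ 0.0520 gives R_L ≥ R_th(1/0.0520 − 1) = 34.61 × 18.23 = 631 kΩ.

R_L(min) ≈ 631 kΩ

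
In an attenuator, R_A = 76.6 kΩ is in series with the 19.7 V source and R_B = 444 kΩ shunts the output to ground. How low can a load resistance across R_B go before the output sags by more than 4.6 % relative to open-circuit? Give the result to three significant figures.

R_L(min) ≈ 1.35 MΩ

Output resistance R_th = R_A‖R_B = (76.6 × 444)/520.6 = 65.33 kΩ.
The fractional drop is R_th/(R_th + R_L); requiring this ≤ 0.0460 gives R_L ≥ R_th(1/0.0460 − 1) = 65.33 × 20.74 = 1.35 MΩ.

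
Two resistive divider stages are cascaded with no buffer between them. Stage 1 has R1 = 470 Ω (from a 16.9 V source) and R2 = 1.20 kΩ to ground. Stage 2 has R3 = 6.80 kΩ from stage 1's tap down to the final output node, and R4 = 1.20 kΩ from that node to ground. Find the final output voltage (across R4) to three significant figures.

V_out ≈ 1.75 V

Stage 2 presents R3+R4 = 8000 Ω as a load on stage 1's tap.
Stage 1's lower leg becomes R2‖(R3+R4) = 1043 Ω, so V_mid = 16.9 × 1043/1513 = 11.65 V.
Stage 2 is itself unloaded: V_out = V_mid × R4/(R3+R4) = 11.65 × 1200/8000 = 1.75 V.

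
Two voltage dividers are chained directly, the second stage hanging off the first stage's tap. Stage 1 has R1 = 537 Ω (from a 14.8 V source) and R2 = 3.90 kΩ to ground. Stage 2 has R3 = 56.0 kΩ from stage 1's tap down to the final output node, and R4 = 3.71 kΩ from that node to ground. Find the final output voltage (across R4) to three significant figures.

V_out ≈ 0.802 V

Stage 2 presents R3+R4 = 59710 Ω as a load on stage 1's tap.
Stage 1's lower leg becomes R2‖(R3+R4) = 3661 Ω, so V_mid = 14.8 × 3661/4198 = 12.91 V.
Stage 2 is itself unloaded: V_out = V_mid × R4/(R3+R4) = 12.91 × 3710/59710 = 0.802 V.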